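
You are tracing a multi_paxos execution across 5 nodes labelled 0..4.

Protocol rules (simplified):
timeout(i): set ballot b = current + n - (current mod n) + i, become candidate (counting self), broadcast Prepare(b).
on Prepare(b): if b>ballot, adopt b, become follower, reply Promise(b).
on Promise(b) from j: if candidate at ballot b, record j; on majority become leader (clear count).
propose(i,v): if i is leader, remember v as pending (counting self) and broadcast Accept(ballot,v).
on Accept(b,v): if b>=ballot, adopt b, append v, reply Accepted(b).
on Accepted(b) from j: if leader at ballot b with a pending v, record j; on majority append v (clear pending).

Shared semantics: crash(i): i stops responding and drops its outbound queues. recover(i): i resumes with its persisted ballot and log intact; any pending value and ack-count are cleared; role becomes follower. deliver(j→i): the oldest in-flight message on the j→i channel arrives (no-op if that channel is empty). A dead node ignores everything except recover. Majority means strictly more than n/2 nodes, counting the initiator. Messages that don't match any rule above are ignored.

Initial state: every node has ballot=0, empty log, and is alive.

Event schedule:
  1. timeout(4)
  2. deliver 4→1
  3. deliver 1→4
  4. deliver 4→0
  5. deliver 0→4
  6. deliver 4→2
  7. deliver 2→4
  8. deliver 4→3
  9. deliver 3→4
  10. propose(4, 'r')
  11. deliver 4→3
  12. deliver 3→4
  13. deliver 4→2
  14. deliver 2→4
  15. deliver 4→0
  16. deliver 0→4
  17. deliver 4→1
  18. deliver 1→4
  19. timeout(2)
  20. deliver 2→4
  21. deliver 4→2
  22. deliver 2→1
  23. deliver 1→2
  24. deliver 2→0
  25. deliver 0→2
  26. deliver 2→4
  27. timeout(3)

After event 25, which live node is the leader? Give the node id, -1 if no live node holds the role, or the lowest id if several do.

e1 timeout(4): 4[cand,b=9,-]
e2 deliver 4→1: 1[foll,b=9,-]
e3 deliver 1→4: ·
e4 deliver 4→0: 0[foll,b=9,-]
e5 deliver 0→4: 4[lead,b=9,-]
e6 deliver 4→2: 2[foll,b=9,-]
e7 deliver 2→4: ·
e8 deliver 4→3: 3[foll,b=9,-]
e9 deliver 3→4: ·
e10 propose(4,'r'): ·
e11 deliver 4→3: 3[foll,b=9,r]
e12 deliver 3→4: ·
e13 deliver 4→2: 2[foll,b=9,r]
e14 deliver 2→4: 4[lead,b=9,r]
e15 deliver 4→0: 0[foll,b=9,r]
e16 deliver 0→4: ·
e17 deliver 4→1: 1[foll,b=9,r]
e18 deliver 1→4: ·
e19 timeout(2): 2[cand,b=12,r]
e20 deliver 2→4: 4[foll,b=12,r]
e21 deliver 4→2: ·
e22 deliver 2→1: 1[foll,b=12,r]
e23 deliver 1→2: 2[lead,b=12,r]
e24 deliver 2→0: 0[foll,b=12,r]
e25 deliver 0→2: ·

2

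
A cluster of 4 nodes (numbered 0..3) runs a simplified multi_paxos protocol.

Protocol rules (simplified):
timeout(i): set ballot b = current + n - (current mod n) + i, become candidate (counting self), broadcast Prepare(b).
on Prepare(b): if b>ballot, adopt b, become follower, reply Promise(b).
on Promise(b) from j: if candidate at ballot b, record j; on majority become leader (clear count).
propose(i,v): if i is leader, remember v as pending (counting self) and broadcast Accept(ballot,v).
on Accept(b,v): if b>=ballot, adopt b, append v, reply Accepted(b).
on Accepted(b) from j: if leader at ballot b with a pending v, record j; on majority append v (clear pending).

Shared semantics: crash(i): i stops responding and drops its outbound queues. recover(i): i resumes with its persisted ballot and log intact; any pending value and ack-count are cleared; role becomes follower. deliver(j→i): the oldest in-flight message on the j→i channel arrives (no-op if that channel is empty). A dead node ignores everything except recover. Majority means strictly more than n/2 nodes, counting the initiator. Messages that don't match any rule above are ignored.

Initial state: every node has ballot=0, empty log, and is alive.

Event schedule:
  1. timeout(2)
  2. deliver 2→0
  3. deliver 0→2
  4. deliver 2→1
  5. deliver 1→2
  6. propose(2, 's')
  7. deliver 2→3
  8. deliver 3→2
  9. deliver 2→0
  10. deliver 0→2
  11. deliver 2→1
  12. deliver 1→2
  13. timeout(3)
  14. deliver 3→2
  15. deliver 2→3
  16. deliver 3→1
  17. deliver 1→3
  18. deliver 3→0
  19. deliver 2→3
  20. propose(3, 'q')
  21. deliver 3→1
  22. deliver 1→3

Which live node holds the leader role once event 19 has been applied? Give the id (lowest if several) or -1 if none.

3

after 1 — timeout(2): n2:cand/b6/[-]
after 2 — deliver 2→0: n0:foll/b6/[-]
after 3 — deliver 0→2: ·
after 4 — deliver 2→1: n1:foll/b6/[-]
after 5 — deliver 1→2: n2:lead/b6/[-]
after 6 — propose(2,'s'): ·
after 7 — deliver 2→3: n3:foll/b6/[-]
after 8 — deliver 3→2: ·
after 9 — deliver 2→0: n0:foll/b6/[s]
after 10 — deliver 0→2: ·
after 11 — deliver 2→1: n1:foll/b6/[s]
after 12 — deliver 1→2: n2:lead/b6/[s]
after 13 — timeout(3): n3:cand/b11/[-]
after 14 — deliver 3→2: n2:foll/b11/[s]
after 15 — deliver 2→3: ·
after 16 — deliver 3→1: n1:foll/b11/[s]
after 17 — deliver 1→3: ·
after 18 — deliver 3→0: n0:foll/b11/[s]
after 19 — deliver 2→3: n3:lead/b11/[-]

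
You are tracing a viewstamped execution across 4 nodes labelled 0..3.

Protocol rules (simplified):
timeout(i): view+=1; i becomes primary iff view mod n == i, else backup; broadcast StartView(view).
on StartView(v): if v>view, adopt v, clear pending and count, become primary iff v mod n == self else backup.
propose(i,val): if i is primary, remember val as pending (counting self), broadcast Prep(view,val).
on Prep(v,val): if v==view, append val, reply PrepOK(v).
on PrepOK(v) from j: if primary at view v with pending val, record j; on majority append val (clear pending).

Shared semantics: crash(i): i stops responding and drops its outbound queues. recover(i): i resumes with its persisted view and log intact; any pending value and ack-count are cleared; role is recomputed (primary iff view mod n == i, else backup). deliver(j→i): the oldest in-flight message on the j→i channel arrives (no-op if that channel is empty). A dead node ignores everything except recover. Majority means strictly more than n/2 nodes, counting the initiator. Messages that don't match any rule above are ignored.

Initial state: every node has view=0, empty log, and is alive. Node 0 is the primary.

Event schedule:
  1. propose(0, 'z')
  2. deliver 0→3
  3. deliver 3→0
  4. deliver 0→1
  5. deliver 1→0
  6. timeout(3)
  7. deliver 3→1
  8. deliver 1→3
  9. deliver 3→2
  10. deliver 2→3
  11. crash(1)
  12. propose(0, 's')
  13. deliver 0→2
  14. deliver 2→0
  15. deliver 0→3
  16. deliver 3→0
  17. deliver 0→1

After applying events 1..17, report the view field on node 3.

e1 propose(0,'z'): ·
e2 deliver 0→3: 3[back,v=0,z]
e3 deliver 3→0: ·
e4 deliver 0→1: 1[back,v=0,z]
e5 deliver 1→0: 0[prim,v=0,z]
e6 timeout(3): 3[back,v=1,z]
e7 deliver 3→1: 1[prim,v=1,z]
e8 deliver 1→3: ·
e9 deliver 3→2: 2[back,v=1,-]
e10 deliver 2→3: ·
e11 crash(1): 1[✗prim,v=1,z]
e12 propose(0,'s'): ·
e13 deliver 0→2: ·
e14 deliver 2→0: ·
e15 deliver 0→3: ·
e16 deliver 3→0: 0[back,v=1,z]
e17 deliver 0→1: ·

1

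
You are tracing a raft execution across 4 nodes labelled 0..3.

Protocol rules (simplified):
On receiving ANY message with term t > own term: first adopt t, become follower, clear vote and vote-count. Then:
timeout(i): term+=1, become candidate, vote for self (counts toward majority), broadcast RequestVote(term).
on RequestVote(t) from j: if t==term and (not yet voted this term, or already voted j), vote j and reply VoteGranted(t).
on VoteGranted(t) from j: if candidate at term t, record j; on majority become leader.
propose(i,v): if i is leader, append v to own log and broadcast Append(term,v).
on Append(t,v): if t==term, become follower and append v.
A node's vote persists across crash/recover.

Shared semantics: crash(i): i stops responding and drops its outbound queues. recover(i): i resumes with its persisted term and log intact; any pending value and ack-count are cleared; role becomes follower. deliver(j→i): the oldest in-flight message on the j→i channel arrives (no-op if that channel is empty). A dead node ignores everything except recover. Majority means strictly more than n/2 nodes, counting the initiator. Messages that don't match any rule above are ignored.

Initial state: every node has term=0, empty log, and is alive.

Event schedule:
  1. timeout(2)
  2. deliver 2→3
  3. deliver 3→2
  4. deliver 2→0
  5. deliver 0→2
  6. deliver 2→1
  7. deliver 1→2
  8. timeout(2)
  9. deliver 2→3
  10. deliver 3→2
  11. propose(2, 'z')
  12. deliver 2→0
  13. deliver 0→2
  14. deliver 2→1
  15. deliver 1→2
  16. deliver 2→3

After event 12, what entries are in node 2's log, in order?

[1] timeout(2) → N2(cand t1 [-])
[2] deliver 2→3 → N3(foll t1 [-])
[3] deliver 3→2 → ∅
[4] deliver 2→0 → N0(foll t1 [-])
[5] deliver 0→2 → N2(lead t1 [-])
[6] deliver 2→1 → N1(foll t1 [-])
[7] deliver 1→2 → ∅
[8] timeout(2) → N2(cand t2 [-])
[9] deliver 2→3 → N3(foll t2 [-])
[10] deliver 3→2 → ∅
[11] propose(2,'z') → ∅
[12] deliver 2→0 → N0(foll t2 [-])

empty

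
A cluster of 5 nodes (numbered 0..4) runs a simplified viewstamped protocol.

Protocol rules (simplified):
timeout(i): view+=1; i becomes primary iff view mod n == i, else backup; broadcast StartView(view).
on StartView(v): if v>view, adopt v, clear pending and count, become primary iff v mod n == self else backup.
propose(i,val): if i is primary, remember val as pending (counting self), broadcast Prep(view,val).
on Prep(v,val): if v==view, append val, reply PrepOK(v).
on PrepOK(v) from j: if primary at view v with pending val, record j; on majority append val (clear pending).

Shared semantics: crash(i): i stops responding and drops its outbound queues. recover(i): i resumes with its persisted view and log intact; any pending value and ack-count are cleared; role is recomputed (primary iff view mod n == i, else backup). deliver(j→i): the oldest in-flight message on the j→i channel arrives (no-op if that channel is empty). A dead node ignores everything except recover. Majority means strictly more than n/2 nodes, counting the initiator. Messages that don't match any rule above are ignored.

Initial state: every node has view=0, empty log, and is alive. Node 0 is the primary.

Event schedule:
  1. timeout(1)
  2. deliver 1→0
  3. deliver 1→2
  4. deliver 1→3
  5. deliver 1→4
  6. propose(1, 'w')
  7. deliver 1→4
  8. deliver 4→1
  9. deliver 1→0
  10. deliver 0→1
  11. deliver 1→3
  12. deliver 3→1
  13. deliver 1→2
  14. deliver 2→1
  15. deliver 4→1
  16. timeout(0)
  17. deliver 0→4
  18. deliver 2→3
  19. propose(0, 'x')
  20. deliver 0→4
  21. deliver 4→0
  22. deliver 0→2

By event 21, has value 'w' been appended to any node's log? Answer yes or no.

[1] timeout(1) → N1(prim v1 [-])
[2] deliver 1→0 → N0(back v1 [-])
[3] deliver 1→2 → N2(back v1 [-])
[4] deliver 1→3 → N3(back v1 [-])
[5] deliver 1→4 → N4(back v1 [-])
[6] propose(1,'w') → ∅
[7] deliver 1→4 → N4(back v1 [w])
[8] deliver 4→1 → ∅
[9] deliver 1→0 → N0(back v1 [w])
[10] deliver 0→1 → N1(prim v1 [w])
[11] deliver 1→3 → N3(back v1 [w])
[12] deliver 3→1 → ∅
[13] deliver 1→2 → N2(back v1 [w])
[14] deliver 2→1 → ∅
[15] deliver 4→1 → ∅
[16] timeout(0) → N0(back v2 [w])
[17] deliver 0→4 → N4(back v2 [w])
[18] deliver 2→3 → ∅
[19] propose(0,'x') → ∅
[20] deliver 0→4 → ∅
[21] deliver 4→0 → ∅

yes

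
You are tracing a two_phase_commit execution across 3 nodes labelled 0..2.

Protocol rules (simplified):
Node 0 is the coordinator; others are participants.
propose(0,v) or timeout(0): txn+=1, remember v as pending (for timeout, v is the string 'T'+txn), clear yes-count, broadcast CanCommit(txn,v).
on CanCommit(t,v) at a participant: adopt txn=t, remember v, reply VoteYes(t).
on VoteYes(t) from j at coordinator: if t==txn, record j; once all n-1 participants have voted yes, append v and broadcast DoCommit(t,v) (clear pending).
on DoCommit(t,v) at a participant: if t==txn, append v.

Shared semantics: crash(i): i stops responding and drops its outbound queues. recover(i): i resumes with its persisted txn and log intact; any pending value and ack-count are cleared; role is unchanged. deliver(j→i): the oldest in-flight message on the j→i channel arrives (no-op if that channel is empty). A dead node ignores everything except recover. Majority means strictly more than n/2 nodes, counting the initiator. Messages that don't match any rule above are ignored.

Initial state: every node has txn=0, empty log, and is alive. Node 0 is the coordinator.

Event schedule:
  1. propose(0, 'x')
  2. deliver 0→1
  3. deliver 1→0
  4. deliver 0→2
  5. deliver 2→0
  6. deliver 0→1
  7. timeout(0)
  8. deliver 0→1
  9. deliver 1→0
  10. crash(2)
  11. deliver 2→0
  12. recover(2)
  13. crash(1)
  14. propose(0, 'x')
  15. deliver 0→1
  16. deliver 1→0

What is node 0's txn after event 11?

2

e1 propose(0,'x'): 0[coor,t=1,-]
e2 deliver 0→1: 1[part,t=1,-]
e3 deliver 1→0: ·
e4 deliver 0→2: 2[part,t=1,-]
e5 deliver 2→0: 0[coor,t=1,x]
e6 deliver 0→1: 1[part,t=1,x]
e7 timeout(0): 0[coor,t=2,x]
e8 deliver 0→1: 1[part,t=2,x]
e9 deliver 1→0: ·
e10 crash(2): 2[✗part,t=1,-]
e11 deliver 2→0: ·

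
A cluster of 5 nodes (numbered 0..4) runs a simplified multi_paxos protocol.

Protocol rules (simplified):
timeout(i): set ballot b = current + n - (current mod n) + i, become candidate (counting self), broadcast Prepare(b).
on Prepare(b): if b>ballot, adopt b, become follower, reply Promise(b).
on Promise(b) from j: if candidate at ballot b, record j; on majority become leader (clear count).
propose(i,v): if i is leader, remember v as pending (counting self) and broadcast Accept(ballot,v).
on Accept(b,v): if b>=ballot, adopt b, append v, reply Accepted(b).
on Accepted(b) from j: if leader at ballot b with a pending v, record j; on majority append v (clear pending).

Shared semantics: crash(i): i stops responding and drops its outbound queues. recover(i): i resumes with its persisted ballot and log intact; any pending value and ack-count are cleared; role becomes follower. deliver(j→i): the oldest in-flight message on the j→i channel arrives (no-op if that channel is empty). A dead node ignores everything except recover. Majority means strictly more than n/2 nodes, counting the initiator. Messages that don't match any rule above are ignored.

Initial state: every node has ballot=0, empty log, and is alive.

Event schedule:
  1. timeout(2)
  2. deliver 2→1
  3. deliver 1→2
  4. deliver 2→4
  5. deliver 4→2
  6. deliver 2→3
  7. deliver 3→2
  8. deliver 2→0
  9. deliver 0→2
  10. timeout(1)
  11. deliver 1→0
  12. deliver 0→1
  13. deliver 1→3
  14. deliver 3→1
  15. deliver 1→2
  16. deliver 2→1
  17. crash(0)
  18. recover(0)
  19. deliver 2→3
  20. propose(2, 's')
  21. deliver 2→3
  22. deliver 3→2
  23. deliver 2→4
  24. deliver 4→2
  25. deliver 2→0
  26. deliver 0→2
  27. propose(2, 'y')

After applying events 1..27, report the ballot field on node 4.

7

e1 timeout(2): 2[cand,b=7,-]
e2 deliver 2→1: 1[foll,b=7,-]
e3 deliver 1→2: ·
e4 deliver 2→4: 4[foll,b=7,-]
e5 deliver 4→2: 2[lead,b=7,-]
e6 deliver 2→3: 3[foll,b=7,-]
e7 deliver 3→2: ·
e8 deliver 2→0: 0[foll,b=7,-]
e9 deliver 0→2: ·
e10 timeout(1): 1[cand,b=11,-]
e11 deliver 1→0: 0[foll,b=11,-]
e12 deliver 0→1: ·
e13 deliver 1→3: 3[foll,b=11,-]
e14 deliver 3→1: 1[lead,b=11,-]
e15 deliver 1→2: 2[foll,b=11,-]
e16 deliver 2→1: ·
e17 crash(0): 0[✗foll,b=11,-]
e18 recover(0): 0[foll,b=11,-]
e19 deliver 2→3: ·
e20 propose(2,'s'): ·
e21 deliver 2→3: ·
e22 deliver 3→2: ·
e23 deliver 2→4: ·
e24 deliver 4→2: ·
e25 deliver 2→0: ·
e26 deliver 0→2: ·
e27 propose(2,'y'): ·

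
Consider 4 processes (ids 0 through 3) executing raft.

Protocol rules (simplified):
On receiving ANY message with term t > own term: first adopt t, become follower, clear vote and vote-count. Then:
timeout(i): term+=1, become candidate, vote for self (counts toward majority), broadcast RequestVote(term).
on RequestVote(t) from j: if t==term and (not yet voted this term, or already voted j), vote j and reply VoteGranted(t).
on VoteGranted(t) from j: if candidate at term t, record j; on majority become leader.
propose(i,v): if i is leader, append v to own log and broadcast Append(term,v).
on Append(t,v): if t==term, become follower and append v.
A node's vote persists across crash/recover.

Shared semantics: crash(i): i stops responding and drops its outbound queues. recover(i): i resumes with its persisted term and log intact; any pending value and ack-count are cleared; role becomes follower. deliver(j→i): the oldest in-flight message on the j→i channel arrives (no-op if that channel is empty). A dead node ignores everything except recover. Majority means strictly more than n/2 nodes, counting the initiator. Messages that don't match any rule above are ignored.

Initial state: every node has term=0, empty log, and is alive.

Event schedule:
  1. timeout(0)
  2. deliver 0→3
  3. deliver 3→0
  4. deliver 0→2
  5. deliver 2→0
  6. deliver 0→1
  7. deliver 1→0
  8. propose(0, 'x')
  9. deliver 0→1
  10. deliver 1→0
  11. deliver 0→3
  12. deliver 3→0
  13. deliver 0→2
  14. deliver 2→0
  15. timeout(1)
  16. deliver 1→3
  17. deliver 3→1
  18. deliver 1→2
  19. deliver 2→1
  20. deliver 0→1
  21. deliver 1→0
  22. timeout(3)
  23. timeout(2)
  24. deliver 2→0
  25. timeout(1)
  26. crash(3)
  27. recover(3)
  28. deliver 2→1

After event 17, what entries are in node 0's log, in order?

x

step 1 timeout(0): 0={cand,t=1,log=-}
step 2 deliver 0→3: 3={foll,t=1,log=-}
step 3 deliver 3→0: —
step 4 deliver 0→2: 2={foll,t=1,log=-}
step 5 deliver 2→0: 0={lead,t=1,log=-}
step 6 deliver 0→1: 1={foll,t=1,log=-}
step 7 deliver 1→0: —
step 8 propose(0,'x'): 0={lead,t=1,log=x}
step 9 deliver 0→1: 1={foll,t=1,log=x}
step 10 deliver 1→0: —
step 11 deliver 0→3: 3={foll,t=1,log=x}
step 12 deliver 3→0: —
step 13 deliver 0→2: 2={foll,t=1,log=x}
step 14 deliver 2→0: —
step 15 timeout(1): 1={cand,t=2,log=x}
step 16 deliver 1→3: 3={foll,t=2,log=x}
step 17 deliver 3→1: —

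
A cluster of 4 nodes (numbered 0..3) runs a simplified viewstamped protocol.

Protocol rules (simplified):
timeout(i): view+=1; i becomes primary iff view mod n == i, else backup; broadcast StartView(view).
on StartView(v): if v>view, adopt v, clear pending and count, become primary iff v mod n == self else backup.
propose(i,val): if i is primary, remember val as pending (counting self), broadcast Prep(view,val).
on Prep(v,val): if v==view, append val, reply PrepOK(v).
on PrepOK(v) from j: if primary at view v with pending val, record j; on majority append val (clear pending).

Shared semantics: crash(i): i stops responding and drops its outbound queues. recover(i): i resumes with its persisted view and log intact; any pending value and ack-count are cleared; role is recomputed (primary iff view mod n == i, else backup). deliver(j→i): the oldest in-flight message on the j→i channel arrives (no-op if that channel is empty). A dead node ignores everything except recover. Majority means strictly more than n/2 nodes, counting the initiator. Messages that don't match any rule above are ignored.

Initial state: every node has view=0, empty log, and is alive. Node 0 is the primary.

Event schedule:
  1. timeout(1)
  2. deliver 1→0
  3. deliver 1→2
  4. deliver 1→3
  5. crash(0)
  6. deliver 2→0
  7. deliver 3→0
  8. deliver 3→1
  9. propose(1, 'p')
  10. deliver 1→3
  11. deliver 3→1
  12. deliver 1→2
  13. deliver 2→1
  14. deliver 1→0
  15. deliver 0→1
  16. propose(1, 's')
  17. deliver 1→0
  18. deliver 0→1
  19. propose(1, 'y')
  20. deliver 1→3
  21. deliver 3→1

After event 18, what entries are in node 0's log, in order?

empty

step 1 timeout(1): 1={prim,v=1,log=-}
step 2 deliver 1→0: 0={back,v=1,log=-}
step 3 deliver 1→2: 2={back,v=1,log=-}
step 4 deliver 1→3: 3={back,v=1,log=-}
step 5 crash(0): 0={✗back,v=1,log=-}
step 6 deliver 2→0: —
step 7 deliver 3→0: —
step 8 deliver 3→1: —
step 9 propose(1,'p'): —
step 10 deliver 1→3: 3={back,v=1,log=p}
step 11 deliver 3→1: —
step 12 deliver 1→2: 2={back,v=1,log=p}
step 13 deliver 2→1: 1={prim,v=1,log=p}
step 14 deliver 1→0: —
step 15 deliver 0→1: —
step 16 propose(1,'s'): —
step 17 deliver 1→0: —
step 18 deliver 0→1: —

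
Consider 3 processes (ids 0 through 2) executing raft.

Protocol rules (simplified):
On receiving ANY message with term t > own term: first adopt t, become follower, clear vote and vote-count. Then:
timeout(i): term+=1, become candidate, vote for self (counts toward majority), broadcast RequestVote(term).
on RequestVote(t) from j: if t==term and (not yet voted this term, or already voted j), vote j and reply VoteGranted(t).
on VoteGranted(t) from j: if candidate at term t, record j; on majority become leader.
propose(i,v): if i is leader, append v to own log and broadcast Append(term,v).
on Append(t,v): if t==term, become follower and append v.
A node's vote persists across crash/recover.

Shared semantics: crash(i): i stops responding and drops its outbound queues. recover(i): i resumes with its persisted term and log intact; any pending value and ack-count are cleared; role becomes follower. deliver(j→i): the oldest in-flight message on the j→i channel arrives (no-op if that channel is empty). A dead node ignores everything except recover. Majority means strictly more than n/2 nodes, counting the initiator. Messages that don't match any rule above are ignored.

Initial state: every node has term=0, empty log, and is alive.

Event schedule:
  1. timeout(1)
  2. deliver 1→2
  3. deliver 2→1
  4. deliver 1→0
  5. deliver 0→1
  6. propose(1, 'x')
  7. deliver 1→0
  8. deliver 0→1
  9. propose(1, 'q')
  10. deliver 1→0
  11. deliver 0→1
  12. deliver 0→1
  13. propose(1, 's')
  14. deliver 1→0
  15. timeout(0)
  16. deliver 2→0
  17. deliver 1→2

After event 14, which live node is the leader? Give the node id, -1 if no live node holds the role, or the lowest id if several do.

1

1. timeout(1):  <1:cand t1 ->
2. deliver 1→2:  <2:foll t1 ->
3. deliver 2→1:  <1:lead t1 ->
4. deliver 1→0:  <0:foll t1 ->
5. deliver 0→1:  nop
6. propose(1,'x'):  <1:lead t1 x>
7. deliver 1→0:  <0:foll t1 x>
8. deliver 0→1:  nop
9. propose(1,'q'):  <1:lead t1 x,q>
10. deliver 1→0:  <0:foll t1 x,q>
11. deliver 0→1:  nop
12. deliver 0→1:  nop
13. propose(1,'s'):  <1:lead t1 x,q,s>
14. deliver 1→0:  <0:foll t1 x,q,s>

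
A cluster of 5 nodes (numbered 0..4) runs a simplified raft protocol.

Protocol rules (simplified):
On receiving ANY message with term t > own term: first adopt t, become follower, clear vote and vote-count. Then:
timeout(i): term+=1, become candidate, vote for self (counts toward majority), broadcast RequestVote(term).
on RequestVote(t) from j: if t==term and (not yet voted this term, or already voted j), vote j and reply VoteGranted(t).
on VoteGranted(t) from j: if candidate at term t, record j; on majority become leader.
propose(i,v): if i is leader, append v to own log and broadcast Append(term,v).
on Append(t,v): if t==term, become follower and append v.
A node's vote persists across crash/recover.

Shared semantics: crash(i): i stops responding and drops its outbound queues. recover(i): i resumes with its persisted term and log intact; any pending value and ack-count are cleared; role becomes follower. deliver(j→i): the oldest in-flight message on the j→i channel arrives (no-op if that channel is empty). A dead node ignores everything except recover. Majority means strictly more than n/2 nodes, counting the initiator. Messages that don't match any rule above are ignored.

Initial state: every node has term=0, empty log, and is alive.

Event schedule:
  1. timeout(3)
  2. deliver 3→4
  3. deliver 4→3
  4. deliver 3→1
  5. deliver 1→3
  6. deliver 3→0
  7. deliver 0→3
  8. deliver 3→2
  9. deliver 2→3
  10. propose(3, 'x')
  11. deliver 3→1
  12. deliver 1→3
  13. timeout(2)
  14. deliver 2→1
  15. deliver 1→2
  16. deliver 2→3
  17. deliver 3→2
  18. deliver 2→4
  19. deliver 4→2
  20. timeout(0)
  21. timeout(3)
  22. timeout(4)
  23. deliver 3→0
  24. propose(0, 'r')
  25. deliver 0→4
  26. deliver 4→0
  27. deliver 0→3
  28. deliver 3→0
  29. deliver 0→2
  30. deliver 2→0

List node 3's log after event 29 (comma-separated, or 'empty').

x

step 1 timeout(3): 3={cand,t=1,log=-}
step 2 deliver 3→4: 4={foll,t=1,log=-}
step 3 deliver 4→3: —
step 4 deliver 3→1: 1={foll,t=1,log=-}
step 5 deliver 1→3: 3={lead,t=1,log=-}
step 6 deliver 3→0: 0={foll,t=1,log=-}
step 7 deliver 0→3: —
step 8 deliver 3→2: 2={foll,t=1,log=-}
step 9 deliver 2→3: —
step 10 propose(3,'x'): 3={lead,t=1,log=x}
step 11 deliver 3→1: 1={foll,t=1,log=x}
step 12 deliver 1→3: —
step 13 timeout(2): 2={cand,t=2,log=-}
step 14 deliver 2→1: 1={foll,t=2,log=x}
step 15 deliver 1→2: —
step 16 deliver 2→3: 3={foll,t=2,log=x}
step 17 deliver 3→2: —
step 18 deliver 2→4: 4={foll,t=2,log=-}
step 19 deliver 4→2: 2={lead,t=2,log=-}
step 20 timeout(0): 0={cand,t=2,log=-}
step 21 timeout(3): 3={cand,t=3,log=x}
step 22 timeout(4): 4={cand,t=3,log=-}
step 23 deliver 3→0: —
step 24 propose(0,'r'): —
step 25 deliver 0→4: —
step 26 deliver 4→0: 0={foll,t=3,log=-}
step 27 deliver 0→3: —
step 28 deliver 3→0: —
step 29 deliver 0→2: —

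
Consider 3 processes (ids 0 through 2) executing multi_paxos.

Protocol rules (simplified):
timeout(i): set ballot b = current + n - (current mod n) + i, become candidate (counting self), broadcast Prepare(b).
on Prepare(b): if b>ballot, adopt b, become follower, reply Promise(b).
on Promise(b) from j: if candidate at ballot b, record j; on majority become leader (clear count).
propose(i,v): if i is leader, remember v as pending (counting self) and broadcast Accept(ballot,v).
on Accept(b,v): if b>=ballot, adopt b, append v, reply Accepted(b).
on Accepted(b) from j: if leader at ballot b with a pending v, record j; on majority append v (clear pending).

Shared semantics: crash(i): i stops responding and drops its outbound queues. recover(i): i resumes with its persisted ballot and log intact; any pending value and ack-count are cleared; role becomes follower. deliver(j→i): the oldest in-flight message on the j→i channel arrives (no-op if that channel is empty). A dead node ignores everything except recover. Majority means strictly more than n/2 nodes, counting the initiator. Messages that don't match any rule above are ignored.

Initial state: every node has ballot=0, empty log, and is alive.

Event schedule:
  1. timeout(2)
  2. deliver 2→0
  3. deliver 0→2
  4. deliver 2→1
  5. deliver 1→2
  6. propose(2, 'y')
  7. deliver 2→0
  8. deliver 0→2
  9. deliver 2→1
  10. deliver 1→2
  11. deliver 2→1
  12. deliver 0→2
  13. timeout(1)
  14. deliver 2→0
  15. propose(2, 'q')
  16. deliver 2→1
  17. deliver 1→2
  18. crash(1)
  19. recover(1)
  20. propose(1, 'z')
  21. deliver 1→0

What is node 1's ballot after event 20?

7

step 1 timeout(2): 2={cand,b=5,log=-}
step 2 deliver 2→0: 0={foll,b=5,log=-}
step 3 deliver 0→2: 2={lead,b=5,log=-}
step 4 deliver 2→1: 1={foll,b=5,log=-}
step 5 deliver 1→2: —
step 6 propose(2,'y'): —
step 7 deliver 2→0: 0={foll,b=5,log=y}
step 8 deliver 0→2: 2={lead,b=5,log=y}
step 9 deliver 2→1: 1={foll,b=5,log=y}
step 10 deliver 1→2: —
step 11 deliver 2→1: —
step 12 deliver 0→2: —
step 13 timeout(1): 1={cand,b=7,log=y}
step 14 deliver 2→0: —
step 15 propose(2,'q'): —
step 16 deliver 2→1: —
step 17 deliver 1→2: 2={foll,b=7,log=y}
step 18 crash(1): 1={✗cand,b=7,log=y}
step 19 recover(1): 1={foll,b=7,log=y}
step 20 propose(1,'z'): —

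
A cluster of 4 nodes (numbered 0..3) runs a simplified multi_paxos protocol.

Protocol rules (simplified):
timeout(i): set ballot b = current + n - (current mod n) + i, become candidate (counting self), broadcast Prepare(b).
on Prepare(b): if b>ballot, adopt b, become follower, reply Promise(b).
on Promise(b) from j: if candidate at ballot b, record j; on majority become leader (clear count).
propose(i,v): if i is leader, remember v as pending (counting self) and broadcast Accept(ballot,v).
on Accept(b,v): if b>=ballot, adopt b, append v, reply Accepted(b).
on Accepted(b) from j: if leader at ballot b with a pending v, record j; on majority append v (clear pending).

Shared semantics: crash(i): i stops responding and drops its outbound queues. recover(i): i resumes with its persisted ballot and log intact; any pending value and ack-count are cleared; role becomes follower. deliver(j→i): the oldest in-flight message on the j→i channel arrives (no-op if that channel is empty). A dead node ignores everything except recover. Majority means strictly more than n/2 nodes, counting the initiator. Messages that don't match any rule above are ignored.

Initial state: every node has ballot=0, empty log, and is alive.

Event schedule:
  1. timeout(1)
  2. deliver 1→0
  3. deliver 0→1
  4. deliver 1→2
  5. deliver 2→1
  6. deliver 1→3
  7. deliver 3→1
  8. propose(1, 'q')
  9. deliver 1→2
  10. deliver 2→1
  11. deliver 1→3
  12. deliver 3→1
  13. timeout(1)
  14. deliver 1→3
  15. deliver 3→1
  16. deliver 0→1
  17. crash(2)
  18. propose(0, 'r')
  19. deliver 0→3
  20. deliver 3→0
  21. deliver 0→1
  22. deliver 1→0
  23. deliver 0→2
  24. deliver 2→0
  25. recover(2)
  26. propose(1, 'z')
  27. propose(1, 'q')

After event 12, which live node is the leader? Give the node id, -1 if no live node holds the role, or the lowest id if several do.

1

after 1 — timeout(1): n1:cand/b5/[-]
after 2 — deliver 1→0: n0:foll/b5/[-]
after 3 — deliver 0→1: ·
after 4 — deliver 1→2: n2:foll/b5/[-]
after 5 — deliver 2→1: n1:lead/b5/[-]
after 6 — deliver 1→3: n3:foll/b5/[-]
after 7 — deliver 3→1: ·
after 8 — propose(1,'q'): ·
after 9 — deliver 1→2: n2:foll/b5/[q]
after 10 — deliver 2→1: ·
after 11 — deliver 1→3: n3:foll/b5/[q]
after 12 — deliver 3→1: n1:lead/b5/[q]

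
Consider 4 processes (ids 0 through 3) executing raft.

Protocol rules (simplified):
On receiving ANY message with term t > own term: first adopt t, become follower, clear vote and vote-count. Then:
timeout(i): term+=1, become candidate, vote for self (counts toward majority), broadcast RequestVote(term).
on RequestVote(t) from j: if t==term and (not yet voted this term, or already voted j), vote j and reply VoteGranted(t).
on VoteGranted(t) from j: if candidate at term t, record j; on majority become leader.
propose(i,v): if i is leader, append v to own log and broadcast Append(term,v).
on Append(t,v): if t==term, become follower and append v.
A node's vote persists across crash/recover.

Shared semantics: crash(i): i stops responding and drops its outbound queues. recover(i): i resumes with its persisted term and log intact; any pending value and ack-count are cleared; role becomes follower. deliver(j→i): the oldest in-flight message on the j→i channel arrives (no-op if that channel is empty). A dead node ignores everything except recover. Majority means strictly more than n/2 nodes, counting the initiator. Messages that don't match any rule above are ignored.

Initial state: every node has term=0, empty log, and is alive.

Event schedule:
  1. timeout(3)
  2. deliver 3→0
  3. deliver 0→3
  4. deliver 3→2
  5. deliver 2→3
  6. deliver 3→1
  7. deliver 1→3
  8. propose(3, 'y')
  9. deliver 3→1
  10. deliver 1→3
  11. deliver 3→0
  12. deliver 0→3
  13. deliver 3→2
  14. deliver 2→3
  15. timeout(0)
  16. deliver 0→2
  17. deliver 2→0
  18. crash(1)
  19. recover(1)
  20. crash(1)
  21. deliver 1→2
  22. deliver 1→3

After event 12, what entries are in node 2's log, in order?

[1] timeout(3) → N3(cand t1 [-])
[2] deliver 3→0 → N0(foll t1 [-])
[3] deliver 0→3 → ∅
[4] deliver 3→2 → N2(foll t1 [-])
[5] deliver 2→3 → N3(lead t1 [-])
[6] deliver 3→1 → N1(foll t1 [-])
[7] deliver 1→3 → ∅
[8] propose(3,'y') → N3(lead t1 [y])
[9] deliver 3→1 → N1(foll t1 [y])
[10] deliver 1→3 → ∅
[11] deliver 3→0 → N0(foll t1 [y])
[12] deliver 0→3 → ∅

empty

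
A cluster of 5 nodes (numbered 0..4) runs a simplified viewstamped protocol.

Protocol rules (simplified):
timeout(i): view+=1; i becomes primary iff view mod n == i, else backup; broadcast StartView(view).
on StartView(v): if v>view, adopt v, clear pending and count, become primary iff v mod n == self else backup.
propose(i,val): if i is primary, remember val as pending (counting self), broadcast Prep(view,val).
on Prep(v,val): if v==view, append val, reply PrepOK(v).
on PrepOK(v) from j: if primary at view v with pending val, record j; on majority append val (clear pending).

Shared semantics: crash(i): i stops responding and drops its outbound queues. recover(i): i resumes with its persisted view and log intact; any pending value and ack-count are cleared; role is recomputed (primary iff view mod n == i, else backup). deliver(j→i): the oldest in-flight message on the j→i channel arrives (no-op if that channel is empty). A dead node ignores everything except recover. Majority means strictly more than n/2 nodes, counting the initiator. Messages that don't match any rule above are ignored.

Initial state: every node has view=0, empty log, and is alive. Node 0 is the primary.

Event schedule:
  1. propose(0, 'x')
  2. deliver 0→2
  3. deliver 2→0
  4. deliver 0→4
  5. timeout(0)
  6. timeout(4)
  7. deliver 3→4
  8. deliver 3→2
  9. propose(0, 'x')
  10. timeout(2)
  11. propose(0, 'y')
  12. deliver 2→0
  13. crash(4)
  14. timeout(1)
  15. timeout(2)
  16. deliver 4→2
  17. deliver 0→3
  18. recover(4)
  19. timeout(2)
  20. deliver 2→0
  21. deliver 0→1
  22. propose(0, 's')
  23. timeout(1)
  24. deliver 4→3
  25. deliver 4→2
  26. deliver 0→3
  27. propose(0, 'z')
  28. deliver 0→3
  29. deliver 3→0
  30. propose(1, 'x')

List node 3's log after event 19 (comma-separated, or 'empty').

x

step 1 propose(0,'x'): —
step 2 deliver 0→2: 2={back,v=0,log=x}
step 3 deliver 2→0: —
step 4 deliver 0→4: 4={back,v=0,log=x}
step 5 timeout(0): 0={back,v=1,log=-}
step 6 timeout(4): 4={back,v=1,log=x}
step 7 deliver 3→4: —
step 8 deliver 3→2: —
step 9 propose(0,'x'): —
step 10 timeout(2): 2={back,v=1,log=x}
step 11 propose(0,'y'): —
step 12 deliver 2→0: —
step 13 crash(4): 4={✗back,v=1,log=x}
step 14 timeout(1): 1={prim,v=1,log=-}
step 15 timeout(2): 2={prim,v=2,log=x}
step 16 deliver 4→2: —
step 17 deliver 0→3: 3={back,v=0,log=x}
step 18 recover(4): 4={back,v=1,log=x}
step 19 timeout(2): 2={back,v=3,log=x}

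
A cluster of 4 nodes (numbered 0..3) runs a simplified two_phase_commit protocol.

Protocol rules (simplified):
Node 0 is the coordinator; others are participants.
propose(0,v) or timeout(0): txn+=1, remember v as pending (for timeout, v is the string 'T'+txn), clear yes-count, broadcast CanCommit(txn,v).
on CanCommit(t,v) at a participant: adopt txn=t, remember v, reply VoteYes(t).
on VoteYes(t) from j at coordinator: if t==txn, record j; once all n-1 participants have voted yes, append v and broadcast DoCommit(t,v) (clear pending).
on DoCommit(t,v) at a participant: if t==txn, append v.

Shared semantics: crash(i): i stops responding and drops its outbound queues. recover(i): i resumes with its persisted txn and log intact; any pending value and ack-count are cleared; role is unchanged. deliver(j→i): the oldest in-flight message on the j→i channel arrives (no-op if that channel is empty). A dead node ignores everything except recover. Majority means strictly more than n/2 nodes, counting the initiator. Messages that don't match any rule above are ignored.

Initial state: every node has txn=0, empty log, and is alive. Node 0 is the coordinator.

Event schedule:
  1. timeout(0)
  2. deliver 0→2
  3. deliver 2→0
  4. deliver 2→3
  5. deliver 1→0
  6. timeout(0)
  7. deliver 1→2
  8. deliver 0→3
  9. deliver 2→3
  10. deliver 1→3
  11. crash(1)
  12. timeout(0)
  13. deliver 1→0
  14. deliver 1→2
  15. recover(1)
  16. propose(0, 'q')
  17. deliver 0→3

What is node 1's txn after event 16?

0

1. timeout(0):  <0:coor t1 ->
2. deliver 0→2:  <2:part t1 ->
3. deliver 2→0:  nop
4. deliver 2→3:  nop
5. deliver 1→0:  nop
6. timeout(0):  <0:coor t2 ->
7. deliver 1→2:  nop
8. deliver 0→3:  <3:part t1 ->
9. deliver 2→3:  nop
10. deliver 1→3:  nop
11. crash(1):  <1:✗part t0 ->
12. timeout(0):  <0:coor t3 ->
13. deliver 1→0:  nop
14. deliver 1→2:  nop
15. recover(1):  <1:part t0 ->
16. propose(0,'q'):  <0:coor t4 ->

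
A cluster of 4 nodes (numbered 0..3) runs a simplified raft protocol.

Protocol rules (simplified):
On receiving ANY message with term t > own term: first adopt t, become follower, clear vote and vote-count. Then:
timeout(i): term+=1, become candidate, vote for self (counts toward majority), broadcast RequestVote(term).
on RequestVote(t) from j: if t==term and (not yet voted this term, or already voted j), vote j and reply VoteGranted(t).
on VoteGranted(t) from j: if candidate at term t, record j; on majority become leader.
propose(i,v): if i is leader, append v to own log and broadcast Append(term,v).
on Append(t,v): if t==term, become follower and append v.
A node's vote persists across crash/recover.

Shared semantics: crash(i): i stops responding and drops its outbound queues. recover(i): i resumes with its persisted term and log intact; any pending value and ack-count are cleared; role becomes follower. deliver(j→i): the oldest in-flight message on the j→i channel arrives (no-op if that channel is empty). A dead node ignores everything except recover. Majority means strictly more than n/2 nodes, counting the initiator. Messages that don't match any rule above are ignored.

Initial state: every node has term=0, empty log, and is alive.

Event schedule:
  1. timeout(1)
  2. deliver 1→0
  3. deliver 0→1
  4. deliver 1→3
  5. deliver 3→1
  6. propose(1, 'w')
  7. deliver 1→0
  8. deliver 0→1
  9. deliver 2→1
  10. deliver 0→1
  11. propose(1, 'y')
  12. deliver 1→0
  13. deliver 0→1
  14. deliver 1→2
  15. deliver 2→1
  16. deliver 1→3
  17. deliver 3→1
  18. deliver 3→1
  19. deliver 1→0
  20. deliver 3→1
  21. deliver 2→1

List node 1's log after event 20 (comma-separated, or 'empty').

w,y

step 1 timeout(1): 1={cand,t=1,log=-}
step 2 deliver 1→0: 0={foll,t=1,log=-}
step 3 deliver 0→1: —
step 4 deliver 1→3: 3={foll,t=1,log=-}
step 5 deliver 3→1: 1={lead,t=1,log=-}
step 6 propose(1,'w'): 1={lead,t=1,log=w}
step 7 deliver 1→0: 0={foll,t=1,log=w}
step 8 deliver 0→1: —
step 9 deliver 2→1: —
step 10 deliver 0→1: —
step 11 propose(1,'y'): 1={lead,t=1,log=w,y}
step 12 deliver 1→0: 0={foll,t=1,log=w,y}
step 13 deliver 0→1: —
step 14 deliver 1→2: 2={foll,t=1,log=-}
step 15 deliver 2→1: —
step 16 deliver 1→3: 3={foll,t=1,log=w}
step 17 deliver 3→1: —
step 18 deliver 3→1: —
step 19 deliver 1→0: —
step 20 deliver 3→1: —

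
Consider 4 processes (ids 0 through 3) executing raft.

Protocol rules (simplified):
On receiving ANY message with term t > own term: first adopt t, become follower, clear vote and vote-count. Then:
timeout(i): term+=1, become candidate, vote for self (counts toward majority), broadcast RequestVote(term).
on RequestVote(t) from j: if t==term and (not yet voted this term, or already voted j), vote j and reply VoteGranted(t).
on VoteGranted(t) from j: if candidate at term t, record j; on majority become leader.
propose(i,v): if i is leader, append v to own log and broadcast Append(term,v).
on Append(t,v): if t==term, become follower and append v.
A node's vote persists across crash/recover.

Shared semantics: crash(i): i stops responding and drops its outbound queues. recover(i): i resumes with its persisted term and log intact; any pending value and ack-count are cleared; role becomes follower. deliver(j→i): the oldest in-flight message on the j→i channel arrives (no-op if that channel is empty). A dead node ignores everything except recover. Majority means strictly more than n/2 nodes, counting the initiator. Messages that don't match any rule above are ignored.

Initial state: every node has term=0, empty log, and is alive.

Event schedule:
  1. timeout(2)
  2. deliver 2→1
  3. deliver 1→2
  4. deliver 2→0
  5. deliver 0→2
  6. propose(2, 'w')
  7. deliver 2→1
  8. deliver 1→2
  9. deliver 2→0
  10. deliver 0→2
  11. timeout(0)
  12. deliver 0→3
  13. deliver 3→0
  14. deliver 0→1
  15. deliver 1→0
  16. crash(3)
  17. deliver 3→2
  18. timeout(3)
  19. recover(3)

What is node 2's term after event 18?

after 1 — timeout(2): n2:cand/t1/[-]
after 2 — deliver 2→1: n1:foll/t1/[-]
after 3 — deliver 1→2: ·
after 4 — deliver 2→0: n0:foll/t1/[-]
after 5 — deliver 0→2: n2:lead/t1/[-]
after 6 — propose(2,'w'): n2:lead/t1/[w]
after 7 — deliver 2→1: n1:foll/t1/[w]
after 8 — deliver 1→2: ·
after 9 — deliver 2→0: n0:foll/t1/[w]
after 10 — deliver 0→2: ·
after 11 — timeout(0): n0:cand/t2/[w]
after 12 — deliver 0→3: n3:foll/t2/[-]
after 13 — deliver 3→0: ·
after 14 — deliver 0→1: n1:foll/t2/[w]
after 15 — deliver 1→0: n0:lead/t2/[w]
after 16 — crash(3): n3:✗foll/t2/[-]
after 17 — deliver 3→2: ·
after 18 — timeout(3): ·

1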